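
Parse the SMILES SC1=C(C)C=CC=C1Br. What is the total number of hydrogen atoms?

Walk through each heavy atom and fill implicit hydrogens from standard valence (C 4, N 3, O 2, S 2, halogen 1):
  atom 1: S, bond orders sum to 1 (valence 2) → 1 H
  atom 2: C, bond orders sum to 4 (valence 4) → 0 H
  atom 3: C, bond orders sum to 4 (valence 4) → 0 H
  atom 4: C, bond orders sum to 1 (valence 4) → 3 H
  atom 5: C, bond orders sum to 3 (valence 4) → 1 H
  atom 6: C, bond orders sum to 3 (valence 4) → 1 H
  atom 7: C, bond orders sum to 3 (valence 4) → 1 H
  atom 8: C, bond orders sum to 4 (valence 4) → 0 H
  atom 9: Br (halogen, monovalent) → 0 H
Total hydrogens: 7.

7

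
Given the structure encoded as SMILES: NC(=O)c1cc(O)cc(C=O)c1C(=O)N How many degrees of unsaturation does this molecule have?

7

Molecular formula: C9H8N2O4.
DoU = (2C + 2 + N − H − X) / 2, where X is the halogen count and O/S are ignored.
    = (2·9 + 2 + 2 − 8 − 0) / 2 = 14 / 2 = 7.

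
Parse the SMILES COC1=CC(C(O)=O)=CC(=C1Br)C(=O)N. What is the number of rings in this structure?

1

In SMILES, each pair of matching ring-closure digits denotes one ring-closing bond; the number of such bonds equals the number of independent rings.
Ring-closure bonds here: 1.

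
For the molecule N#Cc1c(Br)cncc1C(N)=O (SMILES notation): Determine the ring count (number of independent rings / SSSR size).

In SMILES, each pair of matching ring-closure digits denotes one ring-closing bond; the number of such bonds equals the number of independent rings.
Ring-closure bonds here: 1.

1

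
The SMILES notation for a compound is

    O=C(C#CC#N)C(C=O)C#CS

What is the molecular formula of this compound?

C8H3NO2S

Walk through each heavy atom and fill implicit hydrogens from standard valence (C 4, N 3, O 2, S 2, halogen 1):
  atom 1: O, bond orders sum to 2 (valence 2) → 0 H
  atom 2: C, bond orders sum to 4 (valence 4) → 0 H
  atom 3: C, bond orders sum to 4 (valence 4) → 0 H
  atom 4: C, bond orders sum to 4 (valence 4) → 0 H
  atom 5: C, bond orders sum to 4 (valence 4) → 0 H
  atom 6: N, bond orders sum to 3 (valence 3) → 0 H
  atom 7: C, bond orders sum to 3 (valence 4) → 1 H
  atom 8: C, bond orders sum to 3 (valence 4) → 1 H
  atom 9: O, bond orders sum to 2 (valence 2) → 0 H
  atom 10: C, bond orders sum to 4 (valence 4) → 0 H
  atom 11: C, bond orders sum to 4 (valence 4) → 0 H
  atom 12: S, bond orders sum to 1 (valence 2) → 1 H
Totals → C:8, H:3, N:1, O:2, S:1.
In Hill order: C8H3NO2S.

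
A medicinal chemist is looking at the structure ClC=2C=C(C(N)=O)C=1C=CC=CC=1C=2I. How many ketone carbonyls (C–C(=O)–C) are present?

0

Scan the SMILES for the ketone motif — none present.
Groups that are present: 1 amide.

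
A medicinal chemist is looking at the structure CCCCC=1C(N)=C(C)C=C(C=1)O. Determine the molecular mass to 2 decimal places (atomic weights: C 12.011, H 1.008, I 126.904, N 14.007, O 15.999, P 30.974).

179.26 g/mol

First, the molecular formula is C11H17NO (counting implicit H from valence).
  C: 11 × 12.011 = 132.121
  H: 17 × 1.008 = 17.136
  N: 1 × 14.007 = 14.007
  O: 1 × 15.999 = 15.999
Sum: 11×12.011 + 17×1.008 + 1×14.007 + 1×15.999 = 179.263 → 179.26 g/mol.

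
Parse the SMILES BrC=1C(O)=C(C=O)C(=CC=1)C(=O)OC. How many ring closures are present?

In SMILES, each pair of matching ring-closure digits denotes one ring-closing bond; the number of such bonds equals the number of independent rings.
Ring-closure bonds here: 1.

1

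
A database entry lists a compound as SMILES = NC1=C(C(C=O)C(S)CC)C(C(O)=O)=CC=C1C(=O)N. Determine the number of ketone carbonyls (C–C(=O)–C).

Scan the SMILES for the ketone motif — none present.
Groups that are present: 1 aldehyde, 1 amide, 1 carboxylic acid, 1 primary amine, 1 thiol.

0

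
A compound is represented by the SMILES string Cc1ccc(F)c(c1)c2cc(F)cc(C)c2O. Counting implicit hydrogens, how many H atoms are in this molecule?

12

Walk through each heavy atom and fill implicit hydrogens from standard valence (C 4, N 3, O 2, S 2, halogen 1); for lowercase aromatic atoms, an aromatic c carries 1 H when it has two neighbours and 0 H with three, and aromatic n carries 0 H:
  atom 1: C, bond orders sum to 1 (valence 4) → 3 H
  atom 2: aromatic c, 3 neighbours → 0 H
  atom 3: aromatic c, 2 neighbours → 1 H
  atom 4: aromatic c, 2 neighbours → 1 H
  atom 5: aromatic c, 3 neighbours → 0 H
  atom 6: F (halogen, monovalent) → 0 H
  atom 7: aromatic c, 3 neighbours → 0 H
  atom 8: aromatic c, 2 neighbours → 1 H
  atom 9: aromatic c, 3 neighbours → 0 H
  atom 10: aromatic c, 2 neighbours → 1 H
  atom 11: aromatic c, 3 neighbours → 0 H
  atom 12: F (halogen, monovalent) → 0 H
  atom 13: aromatic c, 2 neighbours → 1 H
  atom 14: aromatic c, 3 neighbours → 0 H
  atom 15: C, bond orders sum to 1 (valence 4) → 3 H
  atom 16: aromatic c, 3 neighbours → 0 H
  atom 17: O, bond orders sum to 1 (valence 2) → 1 H
Total hydrogens: 12.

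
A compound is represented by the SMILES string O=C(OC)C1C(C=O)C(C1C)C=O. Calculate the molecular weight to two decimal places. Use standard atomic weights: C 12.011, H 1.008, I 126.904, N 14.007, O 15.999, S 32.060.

184.19 g/mol

First, the molecular formula is C9H12O4 (counting implicit H from valence).
  C: 9 × 12.011 = 108.099
  H: 12 × 1.008 = 12.096
  O: 4 × 15.999 = 63.996
Sum: 9×12.011 + 12×1.008 + 4×15.999 = 184.191 → 184.19 g/mol.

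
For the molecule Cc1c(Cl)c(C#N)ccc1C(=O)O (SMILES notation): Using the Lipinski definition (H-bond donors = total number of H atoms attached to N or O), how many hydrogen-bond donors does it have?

Donors: find every N or O and count the H atoms it carries.
  atom 7 (N): bond orders sum to 3 → 0 H
  atom 12 (O): bond orders sum to 2 → 0 H
  atom 13 (O): bond orders sum to 1 → 1 H
Lipinski HBD = 1.

1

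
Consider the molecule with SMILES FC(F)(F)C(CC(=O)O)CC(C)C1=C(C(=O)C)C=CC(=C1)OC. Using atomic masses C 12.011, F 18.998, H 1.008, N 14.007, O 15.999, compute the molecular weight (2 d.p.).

First, the molecular formula is C16H19F3O4 (counting implicit H from valence).
  C: 16 × 12.011 = 192.176
  F: 3 × 18.998 = 56.994
  H: 19 × 1.008 = 19.152
  O: 4 × 15.999 = 63.996
Sum: 16×12.011 + 3×18.998 + 19×1.008 + 4×15.999 = 332.318 → 332.32 g/mol.

332.32 g/mol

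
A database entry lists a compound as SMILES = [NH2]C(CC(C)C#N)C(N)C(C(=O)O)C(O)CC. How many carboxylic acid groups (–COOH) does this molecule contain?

The carboxylic acid motif appears at heavy-atom position 11 in the SMILES.
Other groups present: 1 hydroxyl, 1 nitrile, 2 primary amine.
Carboxylic acid count: 1.

1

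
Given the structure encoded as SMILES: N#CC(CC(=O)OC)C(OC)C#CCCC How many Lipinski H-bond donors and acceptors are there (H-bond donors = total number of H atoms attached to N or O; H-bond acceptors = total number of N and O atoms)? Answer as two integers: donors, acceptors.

Donors: find every N or O and count the H atoms it carries.
  atom 1 (N): bond orders sum to 3 → 0 H
  atom 6 (O): bond orders sum to 2 → 0 H
  atom 7 (O): bond orders sum to 2 → 0 H
  atom 10 (O): bond orders sum to 2 → 0 H
Lipinski HBD = 0.
Acceptors: N atoms = 1, O atoms = 3 → HBA = 4.

0, 4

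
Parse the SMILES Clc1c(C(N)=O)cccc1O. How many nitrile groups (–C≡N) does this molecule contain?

Scan the SMILES for the nitrile motif — none present.
Groups that are present: 1 amide, 1 hydroxyl.

0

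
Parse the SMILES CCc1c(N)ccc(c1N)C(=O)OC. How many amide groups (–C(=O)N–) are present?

Scan the SMILES for the amide motif — none present.
Groups that are present: 1 ester, 2 primary amine.

0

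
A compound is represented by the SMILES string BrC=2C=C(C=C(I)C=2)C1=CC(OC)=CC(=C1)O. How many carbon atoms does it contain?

13

Count every carbon token in the SMILES (each C, including those in ring-closure positions and inside branches).
Carbon count: 13.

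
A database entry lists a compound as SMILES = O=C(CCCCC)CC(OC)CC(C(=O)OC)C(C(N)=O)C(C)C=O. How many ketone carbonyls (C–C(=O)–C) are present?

The ketone motif appears at heavy-atom position 2 in the SMILES.
Other groups present: 1 aldehyde, 1 amide, 1 ester, 1 ether.
Ketone count: 1.

1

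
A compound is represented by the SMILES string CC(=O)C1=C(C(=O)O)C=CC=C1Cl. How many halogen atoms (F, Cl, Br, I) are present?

1

Halogen atoms appear at heavy-atom position 13 (1×Cl).
Other groups present: 1 carboxylic acid, 1 ketone.
Halogen count: 1.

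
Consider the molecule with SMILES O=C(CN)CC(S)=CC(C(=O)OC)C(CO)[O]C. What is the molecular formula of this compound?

C11H19NO5S

Walk through each heavy atom and fill implicit hydrogens from standard valence (C 4, N 3, O 2, S 2, halogen 1):
  atom 1: O, bond orders sum to 2 (valence 2) → 0 H
  atom 2: C, bond orders sum to 4 (valence 4) → 0 H
  atom 3: C, bond orders sum to 2 (valence 4) → 2 H
  atom 4: N, bond orders sum to 1 (valence 3) → 2 H
  atom 5: C, bond orders sum to 2 (valence 4) → 2 H
  atom 6: C, bond orders sum to 4 (valence 4) → 0 H
  atom 7: S, bond orders sum to 1 (valence 2) → 1 H
  atom 8: C, bond orders sum to 3 (valence 4) → 1 H
  atom 9: C, bond orders sum to 3 (valence 4) → 1 H
  atom 10: C, bond orders sum to 4 (valence 4) → 0 H
  atom 11: O, bond orders sum to 2 (valence 2) → 0 H
  atom 12: O, bond orders sum to 2 (valence 2) → 0 H
  atom 13: C, bond orders sum to 1 (valence 4) → 3 H
  atom 14: C, bond orders sum to 3 (valence 4) → 1 H
  atom 15: C, bond orders sum to 2 (valence 4) → 2 H
  atom 16: O, bond orders sum to 1 (valence 2) → 1 H
  atom 17: O with explicit H count 0
  atom 18: C, bond orders sum to 1 (valence 4) → 3 H
Totals → C:11, H:19, N:1, O:5, S:1.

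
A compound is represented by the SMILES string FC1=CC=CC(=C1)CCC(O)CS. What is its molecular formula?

C10H13FOS

Walk through each heavy atom and fill implicit hydrogens from standard valence (C 4, N 3, O 2, S 2, halogen 1):
  atom 1: F (halogen, monovalent) → 0 H
  atom 2: C, bond orders sum to 4 (valence 4) → 0 H
  atom 3: C, bond orders sum to 3 (valence 4) → 1 H
  atom 4: C, bond orders sum to 3 (valence 4) → 1 H
  atom 5: C, bond orders sum to 3 (valence 4) → 1 H
  atom 6: C, bond orders sum to 4 (valence 4) → 0 H
  atom 7: C, bond orders sum to 3 (valence 4) → 1 H
  atom 8: C, bond orders sum to 2 (valence 4) → 2 H
  atom 9: C, bond orders sum to 2 (valence 4) → 2 H
  atom 10: C, bond orders sum to 3 (valence 4) → 1 H
  atom 11: O, bond orders sum to 1 (valence 2) → 1 H
  atom 12: C, bond orders sum to 2 (valence 4) → 2 H
  atom 13: S, bond orders sum to 1 (valence 2) → 1 H
Totals → C:10, H:13, F:1, O:1, S:1.
In Hill order: C10H13FOS.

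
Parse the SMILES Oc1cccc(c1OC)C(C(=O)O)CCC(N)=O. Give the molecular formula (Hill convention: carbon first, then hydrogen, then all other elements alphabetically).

Walk through each heavy atom and fill implicit hydrogens from standard valence (C 4, N 3, O 2, S 2, halogen 1); for lowercase aromatic atoms, an aromatic c carries 1 H when it has two neighbours and 0 H with three, and aromatic n carries 0 H:
  atom 1: O, bond orders sum to 1 (valence 2) → 1 H
  atom 2: aromatic c, 3 neighbours → 0 H
  atom 3: aromatic c, 2 neighbours → 1 H
  atom 4: aromatic c, 2 neighbours → 1 H
  atom 5: aromatic c, 2 neighbours → 1 H
  atom 6: aromatic c, 3 neighbours → 0 H
  atom 7: aromatic c, 3 neighbours → 0 H
  atom 8: O, bond orders sum to 2 (valence 2) → 0 H
  atom 9: C, bond orders sum to 1 (valence 4) → 3 H
  atom 10: C, bond orders sum to 3 (valence 4) → 1 H
  atom 11: C, bond orders sum to 4 (valence 4) → 0 H
  atom 12: O, bond orders sum to 2 (valence 2) → 0 H
  atom 13: O, bond orders sum to 1 (valence 2) → 1 H
  atom 14: C, bond orders sum to 2 (valence 4) → 2 H
  atom 15: C, bond orders sum to 2 (valence 4) → 2 H
  atom 16: C, bond orders sum to 4 (valence 4) → 0 H
  atom 17: N, bond orders sum to 1 (valence 3) → 2 H
  atom 18: O, bond orders sum to 2 (valence 2) → 0 H
Totals → C:12, H:15, N:1, O:5.

C12H15NO5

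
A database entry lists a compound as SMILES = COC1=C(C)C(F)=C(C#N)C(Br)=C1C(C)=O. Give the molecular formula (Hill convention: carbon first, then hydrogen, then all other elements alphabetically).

Walk through each heavy atom and fill implicit hydrogens from standard valence (C 4, N 3, O 2, S 2, halogen 1):
  atom 1: C, bond orders sum to 1 (valence 4) → 3 H
  atom 2: O, bond orders sum to 2 (valence 2) → 0 H
  atom 3: C, bond orders sum to 4 (valence 4) → 0 H
  atom 4: C, bond orders sum to 4 (valence 4) → 0 H
  atom 5: C, bond orders sum to 1 (valence 4) → 3 H
  atom 6: C, bond orders sum to 4 (valence 4) → 0 H
  atom 7: F (halogen, monovalent) → 0 H
  atom 8: C, bond orders sum to 4 (valence 4) → 0 H
  atom 9: C, bond orders sum to 4 (valence 4) → 0 H
  atom 10: N, bond orders sum to 3 (valence 3) → 0 H
  atom 11: C, bond orders sum to 4 (valence 4) → 0 H
  atom 12: Br (halogen, monovalent) → 0 H
  atom 13: C, bond orders sum to 4 (valence 4) → 0 H
  atom 14: C, bond orders sum to 4 (valence 4) → 0 H
  atom 15: C, bond orders sum to 1 (valence 4) → 3 H
  atom 16: O, bond orders sum to 2 (valence 2) → 0 H
Totals → C:11, H:9, Br:1, F:1, N:1, O:2.

C11H9BrFNO2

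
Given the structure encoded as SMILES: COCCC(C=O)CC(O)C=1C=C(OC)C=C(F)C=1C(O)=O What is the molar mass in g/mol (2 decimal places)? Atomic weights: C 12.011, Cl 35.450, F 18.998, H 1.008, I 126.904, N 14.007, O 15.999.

314.31 g/mol

First, the molecular formula is C15H19FO6 (counting implicit H from valence).
  C: 15 × 12.011 = 180.165
  F: 1 × 18.998 = 18.998
  H: 19 × 1.008 = 19.152
  O: 6 × 15.999 = 95.994
Sum: 15×12.011 + 1×18.998 + 19×1.008 + 6×15.999 = 314.309 → 314.31 g/mol.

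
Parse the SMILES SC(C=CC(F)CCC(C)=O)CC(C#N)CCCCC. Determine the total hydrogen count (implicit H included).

26

Walk through each heavy atom and fill implicit hydrogens from standard valence (C 4, N 3, O 2, S 2, halogen 1):
  atom 1: S, bond orders sum to 1 (valence 2) → 1 H
  atom 2: C, bond orders sum to 3 (valence 4) → 1 H
  atom 3: C, bond orders sum to 3 (valence 4) → 1 H
  atom 4: C, bond orders sum to 3 (valence 4) → 1 H
  atom 5: C, bond orders sum to 3 (valence 4) → 1 H
  atom 6: F (halogen, monovalent) → 0 H
  atom 7: C, bond orders sum to 2 (valence 4) → 2 H
  atom 8: C, bond orders sum to 2 (valence 4) → 2 H
  atom 9: C, bond orders sum to 4 (valence 4) → 0 H
  atom 10: C, bond orders sum to 1 (valence 4) → 3 H
  atom 11: O, bond orders sum to 2 (valence 2) → 0 H
  atom 12: C, bond orders sum to 2 (valence 4) → 2 H
  atom 13: C, bond orders sum to 3 (valence 4) → 1 H
  atom 14: C, bond orders sum to 4 (valence 4) → 0 H
  atom 15: N, bond orders sum to 3 (valence 3) → 0 H
  atom 16: C, bond orders sum to 2 (valence 4) → 2 H
  atom 17: C, bond orders sum to 2 (valence 4) → 2 H
  atom 18: C, bond orders sum to 2 (valence 4) → 2 H
  atom 19: C, bond orders sum to 2 (valence 4) → 2 H
  atom 20: C, bond orders sum to 1 (valence 4) → 3 H
Total hydrogens: 26.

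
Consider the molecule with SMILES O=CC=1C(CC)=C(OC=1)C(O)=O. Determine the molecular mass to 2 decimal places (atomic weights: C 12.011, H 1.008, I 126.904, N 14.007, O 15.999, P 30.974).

168.15 g/mol

First, the molecular formula is C8H8O4 (counting implicit H from valence).
  C: 8 × 12.011 = 96.088
  H: 8 × 1.008 = 8.064
  O: 4 × 15.999 = 63.996
Sum: 8×12.011 + 8×1.008 + 4×15.999 = 168.148 → 168.15 g/mol.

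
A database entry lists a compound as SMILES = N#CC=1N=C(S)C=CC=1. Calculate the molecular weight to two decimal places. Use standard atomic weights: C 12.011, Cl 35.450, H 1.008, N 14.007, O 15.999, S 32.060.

First, the molecular formula is C6H4N2S (counting implicit H from valence).
  C: 6 × 12.011 = 72.066
  H: 4 × 1.008 = 4.032
  N: 2 × 14.007 = 28.014
  S: 1 × 32.060 = 32.060
Sum: 6×12.011 + 4×1.008 + 2×14.007 + 1×32.060 = 136.172 → 136.17 g/mol.

136.17 g/mol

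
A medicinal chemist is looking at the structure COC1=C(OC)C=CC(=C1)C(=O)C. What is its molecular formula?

C10H12O3

Walk through each heavy atom and fill implicit hydrogens from standard valence (C 4, N 3, O 2, S 2, halogen 1):
  atom 1: C, bond orders sum to 1 (valence 4) → 3 H
  atom 2: O, bond orders sum to 2 (valence 2) → 0 H
  atom 3: C, bond orders sum to 4 (valence 4) → 0 H
  atom 4: C, bond orders sum to 4 (valence 4) → 0 H
  atom 5: O, bond orders sum to 2 (valence 2) → 0 H
  atom 6: C, bond orders sum to 1 (valence 4) → 3 H
  atom 7: C, bond orders sum to 3 (valence 4) → 1 H
  atom 8: C, bond orders sum to 3 (valence 4) → 1 H
  atom 9: C, bond orders sum to 4 (valence 4) → 0 H
  atom 10: C, bond orders sum to 3 (valence 4) → 1 H
  atom 11: C, bond orders sum to 4 (valence 4) → 0 H
  atom 12: O, bond orders sum to 2 (valence 2) → 0 H
  atom 13: C, bond orders sum to 1 (valence 4) → 3 H
Totals → C:10, H:12, O:3.
In Hill order: C10H12O3.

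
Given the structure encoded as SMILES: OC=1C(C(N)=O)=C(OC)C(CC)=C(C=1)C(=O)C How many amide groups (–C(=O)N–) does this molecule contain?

The amide motif appears at heavy-atom position 4 in the SMILES.
Other groups present: 1 ether, 1 hydroxyl, 1 ketone.
Amide count: 1.

1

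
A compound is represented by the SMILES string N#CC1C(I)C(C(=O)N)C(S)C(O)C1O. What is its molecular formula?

Walk through each heavy atom and fill implicit hydrogens from standard valence (C 4, N 3, O 2, S 2, halogen 1):
  atom 1: N, bond orders sum to 3 (valence 3) → 0 H
  atom 2: C, bond orders sum to 4 (valence 4) → 0 H
  atom 3: C, bond orders sum to 3 (valence 4) → 1 H
  atom 4: C, bond orders sum to 3 (valence 4) → 1 H
  atom 5: I (halogen, monovalent) → 0 H
  atom 6: C, bond orders sum to 3 (valence 4) → 1 H
  atom 7: C, bond orders sum to 4 (valence 4) → 0 H
  atom 8: O, bond orders sum to 2 (valence 2) → 0 H
  atom 9: N, bond orders sum to 1 (valence 3) → 2 H
  atom 10: C, bond orders sum to 3 (valence 4) → 1 H
  atom 11: S, bond orders sum to 1 (valence 2) → 1 H
  atom 12: C, bond orders sum to 3 (valence 4) → 1 H
  atom 13: O, bond orders sum to 1 (valence 2) → 1 H
  atom 14: C, bond orders sum to 3 (valence 4) → 1 H
  atom 15: O, bond orders sum to 1 (valence 2) → 1 H
Totals → C:8, H:11, I:1, N:2, O:3, S:1.

C8H11IN2O3S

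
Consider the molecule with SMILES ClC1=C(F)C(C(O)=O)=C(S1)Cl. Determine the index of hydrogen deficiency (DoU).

Molecular formula: C5HCl2FO2S.
DoU = (2C + 2 + N − H − X) / 2, where X is the halogen count and O/S are ignored.
    = (2·5 + 2 + 0 − 1 − 3) / 2 = 8 / 2 = 4.

4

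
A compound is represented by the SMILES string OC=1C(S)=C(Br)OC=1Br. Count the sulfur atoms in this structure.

Scan the SMILES for S atoms (remember two-letter symbols like Cl and Br are single atoms).
Sulfur count: 1.

1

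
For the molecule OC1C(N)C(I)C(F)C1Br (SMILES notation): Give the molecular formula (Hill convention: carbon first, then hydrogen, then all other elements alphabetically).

Walk through each heavy atom and fill implicit hydrogens from standard valence (C 4, N 3, O 2, S 2, halogen 1):
  atom 1: O, bond orders sum to 1 (valence 2) → 1 H
  atom 2: C, bond orders sum to 3 (valence 4) → 1 H
  atom 3: C, bond orders sum to 3 (valence 4) → 1 H
  atom 4: N, bond orders sum to 1 (valence 3) → 2 H
  atom 5: C, bond orders sum to 3 (valence 4) → 1 H
  atom 6: I (halogen, monovalent) → 0 H
  atom 7: C, bond orders sum to 3 (valence 4) → 1 H
  atom 8: F (halogen, monovalent) → 0 H
  atom 9: C, bond orders sum to 3 (valence 4) → 1 H
  atom 10: Br (halogen, monovalent) → 0 H
Totals → C:5, H:8, Br:1, F:1, I:1, N:1, O:1.
In Hill order: C5H8BrFINO.

C5H8BrFINO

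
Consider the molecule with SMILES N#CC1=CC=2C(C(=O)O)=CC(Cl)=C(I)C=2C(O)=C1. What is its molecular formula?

Walk through each heavy atom and fill implicit hydrogens from standard valence (C 4, N 3, O 2, S 2, halogen 1):
  atom 1: N, bond orders sum to 3 (valence 3) → 0 H
  atom 2: C, bond orders sum to 4 (valence 4) → 0 H
  atom 3: C, bond orders sum to 4 (valence 4) → 0 H
  atom 4: C, bond orders sum to 3 (valence 4) → 1 H
  atom 5: C, bond orders sum to 4 (valence 4) → 0 H
  atom 6: C, bond orders sum to 4 (valence 4) → 0 H
  atom 7: C, bond orders sum to 4 (valence 4) → 0 H
  atom 8: O, bond orders sum to 2 (valence 2) → 0 H
  atom 9: O, bond orders sum to 1 (valence 2) → 1 H
  atom 10: C, bond orders sum to 3 (valence 4) → 1 H
  atom 11: C, bond orders sum to 4 (valence 4) → 0 H
  atom 12: Cl (halogen, monovalent) → 0 H
  atom 13: C, bond orders sum to 4 (valence 4) → 0 H
  atom 14: I (halogen, monovalent) → 0 H
  atom 15: C, bond orders sum to 4 (valence 4) → 0 H
  atom 16: C, bond orders sum to 4 (valence 4) → 0 H
  atom 17: O, bond orders sum to 1 (valence 2) → 1 H
  atom 18: C, bond orders sum to 3 (valence 4) → 1 H
Totals → C:12, H:5, Cl:1, I:1, N:1, O:3.
In Hill order: C12H5ClINO3.

C12H5ClINO3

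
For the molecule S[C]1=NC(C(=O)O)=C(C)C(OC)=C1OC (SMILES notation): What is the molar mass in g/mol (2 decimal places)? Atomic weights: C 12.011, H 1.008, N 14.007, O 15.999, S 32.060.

First, the molecular formula is C9H11NO4S (counting implicit H from valence).
  C: 9 × 12.011 = 108.099
  H: 11 × 1.008 = 11.088
  N: 1 × 14.007 = 14.007
  O: 4 × 15.999 = 63.996
  S: 1 × 32.060 = 32.060
Sum: 9×12.011 + 11×1.008 + 1×14.007 + 4×15.999 + 1×32.060 = 229.250 → 229.25 g/mol.

229.25 g/mol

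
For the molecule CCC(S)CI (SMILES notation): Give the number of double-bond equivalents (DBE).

0

Degree of unsaturation = (number of rings) + (number of π bonds).
Ring closures in the SMILES: 0.
π bonds: none → 0 DoU from unsaturation.
Total DoU = 0 + 0 = 0.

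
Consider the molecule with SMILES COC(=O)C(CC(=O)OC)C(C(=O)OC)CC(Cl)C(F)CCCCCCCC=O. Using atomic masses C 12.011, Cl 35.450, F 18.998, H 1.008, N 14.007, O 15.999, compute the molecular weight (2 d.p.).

438.92 g/mol

First, the molecular formula is C20H32ClFO7 (counting implicit H from valence).
  C: 20 × 12.011 = 240.220
  Cl: 1 × 35.450 = 35.450
  F: 1 × 18.998 = 18.998
  H: 32 × 1.008 = 32.256
  O: 7 × 15.999 = 111.993
Sum: 20×12.011 + 1×35.450 + 1×18.998 + 32×1.008 + 7×15.999 = 438.917 → 438.92 g/mol.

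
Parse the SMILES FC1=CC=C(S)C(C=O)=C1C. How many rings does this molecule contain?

In SMILES, each pair of matching ring-closure digits denotes one ring-closing bond; the number of such bonds equals the number of independent rings.
Ring-closure bonds here: 1.

1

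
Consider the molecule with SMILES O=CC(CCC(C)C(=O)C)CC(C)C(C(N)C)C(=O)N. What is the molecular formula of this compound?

C15H28N2O3

Walk through each heavy atom and fill implicit hydrogens from standard valence (C 4, N 3, O 2, S 2, halogen 1):
  atom 1: O, bond orders sum to 2 (valence 2) → 0 H
  atom 2: C, bond orders sum to 3 (valence 4) → 1 H
  atom 3: C, bond orders sum to 3 (valence 4) → 1 H
  atom 4: C, bond orders sum to 2 (valence 4) → 2 H
  atom 5: C, bond orders sum to 2 (valence 4) → 2 H
  atom 6: C, bond orders sum to 3 (valence 4) → 1 H
  atom 7: C, bond orders sum to 1 (valence 4) → 3 H
  atom 8: C, bond orders sum to 4 (valence 4) → 0 H
  atom 9: O, bond orders sum to 2 (valence 2) → 0 H
  atom 10: C, bond orders sum to 1 (valence 4) → 3 H
  atom 11: C, bond orders sum to 2 (valence 4) → 2 H
  atom 12: C, bond orders sum to 3 (valence 4) → 1 H
  atom 13: C, bond orders sum to 1 (valence 4) → 3 H
  atom 14: C, bond orders sum to 3 (valence 4) → 1 H
  atom 15: C, bond orders sum to 3 (valence 4) → 1 H
  atom 16: N, bond orders sum to 1 (valence 3) → 2 H
  atom 17: C, bond orders sum to 1 (valence 4) → 3 H
  atom 18: C, bond orders sum to 4 (valence 4) → 0 H
  atom 19: O, bond orders sum to 2 (valence 2) → 0 H
  atom 20: N, bond orders sum to 1 (valence 3) → 2 H
Totals → C:15, H:28, N:2, O:3.
In Hill order: C15H28N2O3.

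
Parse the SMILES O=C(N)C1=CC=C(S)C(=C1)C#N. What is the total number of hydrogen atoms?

Walk through each heavy atom and fill implicit hydrogens from standard valence (C 4, N 3, O 2, S 2, halogen 1):
  atom 1: O, bond orders sum to 2 (valence 2) → 0 H
  atom 2: C, bond orders sum to 4 (valence 4) → 0 H
  atom 3: N, bond orders sum to 1 (valence 3) → 2 H
  atom 4: C, bond orders sum to 4 (valence 4) → 0 H
  atom 5: C, bond orders sum to 3 (valence 4) → 1 H
  atom 6: C, bond orders sum to 3 (valence 4) → 1 H
  atom 7: C, bond orders sum to 4 (valence 4) → 0 H
  atom 8: S, bond orders sum to 1 (valence 2) → 1 H
  atom 9: C, bond orders sum to 4 (valence 4) → 0 H
  atom 10: C, bond orders sum to 3 (valence 4) → 1 H
  atom 11: C, bond orders sum to 4 (valence 4) → 0 H
  atom 12: N, bond orders sum to 3 (valence 3) → 0 H
Total hydrogens: 6.

6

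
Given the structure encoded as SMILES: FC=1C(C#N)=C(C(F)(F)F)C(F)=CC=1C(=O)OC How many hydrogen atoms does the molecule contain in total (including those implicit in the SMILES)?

Walk through each heavy atom and fill implicit hydrogens from standard valence (C 4, N 3, O 2, S 2, halogen 1):
  atom 1: F (halogen, monovalent) → 0 H
  atom 2: C, bond orders sum to 4 (valence 4) → 0 H
  atom 3: C, bond orders sum to 4 (valence 4) → 0 H
  atom 4: C, bond orders sum to 4 (valence 4) → 0 H
  atom 5: N, bond orders sum to 3 (valence 3) → 0 H
  atom 6: C, bond orders sum to 4 (valence 4) → 0 H
  atom 7: C, bond orders sum to 4 (valence 4) → 0 H
  atom 8: F (halogen, monovalent) → 0 H
  atom 9: F (halogen, monovalent) → 0 H
  atom 10: F (halogen, monovalent) → 0 H
  atom 11: C, bond orders sum to 4 (valence 4) → 0 H
  atom 12: F (halogen, monovalent) → 0 H
  atom 13: C, bond orders sum to 3 (valence 4) → 1 H
  atom 14: C, bond orders sum to 4 (valence 4) → 0 H
  atom 15: C, bond orders sum to 4 (valence 4) → 0 H
  atom 16: O, bond orders sum to 2 (valence 2) → 0 H
  atom 17: O, bond orders sum to 2 (valence 2) → 0 H
  atom 18: C, bond orders sum to 1 (valence 4) → 3 H
Total hydrogens: 4.

4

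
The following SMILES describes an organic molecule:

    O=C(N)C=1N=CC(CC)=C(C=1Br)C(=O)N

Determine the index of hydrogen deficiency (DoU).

Degree of unsaturation = (number of rings) + (number of π bonds).
Ring closures in the SMILES: 1.
π bonds: 5 double bonds (each 1 DoU) → 5 DoU from unsaturation.
Total DoU = 1 + 5 = 6.

6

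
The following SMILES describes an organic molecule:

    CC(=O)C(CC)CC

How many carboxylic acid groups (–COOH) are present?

Scan the SMILES for the carboxylic acid motif — none present.
Groups that are present: 1 ketone.

0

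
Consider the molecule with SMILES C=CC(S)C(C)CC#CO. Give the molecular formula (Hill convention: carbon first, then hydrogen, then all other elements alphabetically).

C8H12OS

Walk through each heavy atom and fill implicit hydrogens from standard valence (C 4, N 3, O 2, S 2, halogen 1):
  atom 1: C, bond orders sum to 2 (valence 4) → 2 H
  atom 2: C, bond orders sum to 3 (valence 4) → 1 H
  atom 3: C, bond orders sum to 3 (valence 4) → 1 H
  atom 4: S, bond orders sum to 1 (valence 2) → 1 H
  atom 5: C, bond orders sum to 3 (valence 4) → 1 H
  atom 6: C, bond orders sum to 1 (valence 4) → 3 H
  atom 7: C, bond orders sum to 2 (valence 4) → 2 H
  atom 8: C, bond orders sum to 4 (valence 4) → 0 H
  atom 9: C, bond orders sum to 4 (valence 4) → 0 H
  atom 10: O, bond orders sum to 1 (valence 2) → 1 H
Totals → C:8, H:12, O:1, S:1.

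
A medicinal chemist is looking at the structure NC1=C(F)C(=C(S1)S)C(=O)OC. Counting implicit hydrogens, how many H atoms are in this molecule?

Walk through each heavy atom and fill implicit hydrogens from standard valence (C 4, N 3, O 2, S 2, halogen 1):
  atom 1: N, bond orders sum to 1 (valence 3) → 2 H
  atom 2: C, bond orders sum to 4 (valence 4) → 0 H
  atom 3: C, bond orders sum to 4 (valence 4) → 0 H
  atom 4: F (halogen, monovalent) → 0 H
  atom 5: C, bond orders sum to 4 (valence 4) → 0 H
  atom 6: C, bond orders sum to 4 (valence 4) → 0 H
  atom 7: S, bond orders sum to 2 (valence 2) → 0 H
  atom 8: S, bond orders sum to 1 (valence 2) → 1 H
  atom 9: C, bond orders sum to 4 (valence 4) → 0 H
  atom 10: O, bond orders sum to 2 (valence 2) → 0 H
  atom 11: O, bond orders sum to 2 (valence 2) → 0 H
  atom 12: C, bond orders sum to 1 (valence 4) → 3 H
Total hydrogens: 6.

6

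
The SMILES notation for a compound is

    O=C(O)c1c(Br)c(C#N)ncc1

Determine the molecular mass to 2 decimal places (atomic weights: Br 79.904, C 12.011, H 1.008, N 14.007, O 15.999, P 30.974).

First, the molecular formula is C7H3BrN2O2 (counting implicit H from valence).
  Br: 1 × 79.904 = 79.904
  C: 7 × 12.011 = 84.077
  H: 3 × 1.008 = 3.024
  N: 2 × 14.007 = 28.014
  O: 2 × 15.999 = 31.998
Sum: 1×79.904 + 7×12.011 + 3×1.008 + 2×14.007 + 2×15.999 = 227.017 → 227.02 g/mol.

227.02 g/mol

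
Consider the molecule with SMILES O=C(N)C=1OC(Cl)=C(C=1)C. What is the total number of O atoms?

Scan the SMILES for O atoms (remember two-letter symbols like Cl and Br are single atoms).
Oxygen count: 2.

2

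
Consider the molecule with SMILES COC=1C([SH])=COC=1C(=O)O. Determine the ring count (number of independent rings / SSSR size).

1

In SMILES, each pair of matching ring-closure digits denotes one ring-closing bond; the number of such bonds equals the number of independent rings.
Ring-closure bonds here: 1.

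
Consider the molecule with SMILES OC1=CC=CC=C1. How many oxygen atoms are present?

Scan the SMILES for O atoms (remember two-letter symbols like Cl and Br are single atoms).
Oxygen count: 1.

1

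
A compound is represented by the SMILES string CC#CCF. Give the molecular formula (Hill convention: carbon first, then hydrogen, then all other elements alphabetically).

C4H5F

Walk through each heavy atom and fill implicit hydrogens from standard valence (C 4, N 3, O 2, S 2, halogen 1):
  atom 1: C, bond orders sum to 1 (valence 4) → 3 H
  atom 2: C, bond orders sum to 4 (valence 4) → 0 H
  atom 3: C, bond orders sum to 4 (valence 4) → 0 H
  atom 4: C, bond orders sum to 2 (valence 4) → 2 H
  atom 5: F (halogen, monovalent) → 0 H
Totals → C:4, H:5, F:1.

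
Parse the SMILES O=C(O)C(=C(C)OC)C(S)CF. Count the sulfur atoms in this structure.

Scan the SMILES for S atoms (remember two-letter symbols like Cl and Br are single atoms).
Sulfur count: 1.

1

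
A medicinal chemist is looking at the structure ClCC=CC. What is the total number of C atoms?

Count every carbon token in the SMILES (each C, including those in ring-closure positions and inside branches).
Carbon count: 4.

4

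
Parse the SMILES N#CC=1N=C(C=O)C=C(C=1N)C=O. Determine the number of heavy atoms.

13

Every atom symbol written in the SMILES (organic subset) is one heavy atom; implicit H are not written.
Heavy atoms by element → C:8, N:3, O:2.
Total: 13.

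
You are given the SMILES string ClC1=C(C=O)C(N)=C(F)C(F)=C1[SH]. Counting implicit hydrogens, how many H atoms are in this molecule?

4

Walk through each heavy atom and fill implicit hydrogens from standard valence (C 4, N 3, O 2, S 2, halogen 1):
  atom 1: Cl (halogen, monovalent) → 0 H
  atom 2: C, bond orders sum to 4 (valence 4) → 0 H
  atom 3: C, bond orders sum to 4 (valence 4) → 0 H
  atom 4: C, bond orders sum to 3 (valence 4) → 1 H
  atom 5: O, bond orders sum to 2 (valence 2) → 0 H
  atom 6: C, bond orders sum to 4 (valence 4) → 0 H
  atom 7: N, bond orders sum to 1 (valence 3) → 2 H
  atom 8: C, bond orders sum to 4 (valence 4) → 0 H
  atom 9: F (halogen, monovalent) → 0 H
  atom 10: C, bond orders sum to 4 (valence 4) → 0 H
  atom 11: F (halogen, monovalent) → 0 H
  atom 12: C, bond orders sum to 4 (valence 4) → 0 H
  atom 13: S with explicit H count 1
Total hydrogens: 4.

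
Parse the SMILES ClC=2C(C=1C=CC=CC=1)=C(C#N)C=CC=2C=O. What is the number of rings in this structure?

2

In SMILES, each pair of matching ring-closure digits denotes one ring-closing bond; the number of such bonds equals the number of independent rings.
Ring-closure bonds here: 2.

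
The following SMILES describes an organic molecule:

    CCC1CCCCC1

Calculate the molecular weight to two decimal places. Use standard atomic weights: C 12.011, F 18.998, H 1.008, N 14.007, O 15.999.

112.22 g/mol

First, the molecular formula is C8H16 (counting implicit H from valence).
  C: 8 × 12.011 = 96.088
  H: 16 × 1.008 = 16.128
Sum: 8×12.011 + 16×1.008 = 112.216 → 112.22 g/mol.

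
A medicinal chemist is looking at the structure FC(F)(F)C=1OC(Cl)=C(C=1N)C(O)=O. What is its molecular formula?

Walk through each heavy atom and fill implicit hydrogens from standard valence (C 4, N 3, O 2, S 2, halogen 1):
  atom 1: F (halogen, monovalent) → 0 H
  atom 2: C, bond orders sum to 4 (valence 4) → 0 H
  atom 3: F (halogen, monovalent) → 0 H
  atom 4: F (halogen, monovalent) → 0 H
  atom 5: C, bond orders sum to 4 (valence 4) → 0 H
  atom 6: O, bond orders sum to 2 (valence 2) → 0 H
  atom 7: C, bond orders sum to 4 (valence 4) → 0 H
  atom 8: Cl (halogen, monovalent) → 0 H
  atom 9: C, bond orders sum to 4 (valence 4) → 0 H
  atom 10: C, bond orders sum to 4 (valence 4) → 0 H
  atom 11: N, bond orders sum to 1 (valence 3) → 2 H
  atom 12: C, bond orders sum to 4 (valence 4) → 0 H
  atom 13: O, bond orders sum to 1 (valence 2) → 1 H
  atom 14: O, bond orders sum to 2 (valence 2) → 0 H
Totals → C:6, H:3, Cl:1, F:3, N:1, O:3.

C6H3ClF3NO3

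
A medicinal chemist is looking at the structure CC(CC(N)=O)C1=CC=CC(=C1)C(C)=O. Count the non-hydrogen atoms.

15

Every atom symbol written in the SMILES (organic subset) is one heavy atom; implicit H are not written.
Heavy atoms by element → C:12, N:1, O:2.
Total: 15.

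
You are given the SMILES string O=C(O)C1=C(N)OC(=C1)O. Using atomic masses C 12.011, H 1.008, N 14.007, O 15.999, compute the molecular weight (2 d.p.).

First, the molecular formula is C5H5NO4 (counting implicit H from valence).
  C: 5 × 12.011 = 60.055
  H: 5 × 1.008 = 5.040
  N: 1 × 14.007 = 14.007
  O: 4 × 15.999 = 63.996
Sum: 5×12.011 + 5×1.008 + 1×14.007 + 4×15.999 = 143.098 → 143.10 g/mol.

143.10 g/mol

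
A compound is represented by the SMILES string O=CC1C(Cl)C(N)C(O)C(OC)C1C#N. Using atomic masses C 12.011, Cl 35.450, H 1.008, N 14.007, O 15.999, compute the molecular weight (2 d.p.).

First, the molecular formula is C9H13ClN2O3 (counting implicit H from valence).
  C: 9 × 12.011 = 108.099
  Cl: 1 × 35.450 = 35.450
  H: 13 × 1.008 = 13.104
  N: 2 × 14.007 = 28.014
  O: 3 × 15.999 = 47.997
Sum: 9×12.011 + 1×35.450 + 13×1.008 + 2×14.007 + 3×15.999 = 232.664 → 232.66 g/mol.

232.66 g/mol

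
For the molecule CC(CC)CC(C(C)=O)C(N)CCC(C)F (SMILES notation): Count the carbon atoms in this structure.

Count every carbon token in the SMILES (each C, including those in ring-closure positions and inside branches).
Carbon count: 13.

13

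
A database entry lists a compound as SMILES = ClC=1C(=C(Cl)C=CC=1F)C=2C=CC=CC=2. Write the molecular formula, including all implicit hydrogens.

C12H7Cl2F

Walk through each heavy atom and fill implicit hydrogens from standard valence (C 4, N 3, O 2, S 2, halogen 1):
  atom 1: Cl (halogen, monovalent) → 0 H
  atom 2: C, bond orders sum to 4 (valence 4) → 0 H
  atom 3: C, bond orders sum to 4 (valence 4) → 0 H
  atom 4: C, bond orders sum to 4 (valence 4) → 0 H
  atom 5: Cl (halogen, monovalent) → 0 H
  atom 6: C, bond orders sum to 3 (valence 4) → 1 H
  atom 7: C, bond orders sum to 3 (valence 4) → 1 H
  atom 8: C, bond orders sum to 4 (valence 4) → 0 H
  atom 9: F (halogen, monovalent) → 0 H
  atom 10: C, bond orders sum to 4 (valence 4) → 0 H
  atom 11: C, bond orders sum to 3 (valence 4) → 1 H
  atom 12: C, bond orders sum to 3 (valence 4) → 1 H
  atom 13: C, bond orders sum to 3 (valence 4) → 1 H
  atom 14: C, bond orders sum to 3 (valence 4) → 1 H
  atom 15: C, bond orders sum to 3 (valence 4) → 1 H
Totals → C:12, H:7, Cl:2, F:1.
In Hill order: C12H7Cl2F.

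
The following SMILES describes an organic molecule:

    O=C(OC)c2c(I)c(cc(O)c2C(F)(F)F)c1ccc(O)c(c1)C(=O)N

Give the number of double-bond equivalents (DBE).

10

Molecular formula: C16H11F3INO5.
DoU = (2C + 2 + N − H − X) / 2, where X is the halogen count and O/S are ignored.
    = (2·16 + 2 + 1 − 11 − 4) / 2 = 20 / 2 = 10.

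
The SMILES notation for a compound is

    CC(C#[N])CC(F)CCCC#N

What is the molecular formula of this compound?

Walk through each heavy atom and fill implicit hydrogens from standard valence (C 4, N 3, O 2, S 2, halogen 1):
  atom 1: C, bond orders sum to 1 (valence 4) → 3 H
  atom 2: C, bond orders sum to 3 (valence 4) → 1 H
  atom 3: C, bond orders sum to 4 (valence 4) → 0 H
  atom 4: N with explicit H count 0
  atom 5: C, bond orders sum to 2 (valence 4) → 2 H
  atom 6: C, bond orders sum to 3 (valence 4) → 1 H
  atom 7: F (halogen, monovalent) → 0 H
  atom 8: C, bond orders sum to 2 (valence 4) → 2 H
  atom 9: C, bond orders sum to 2 (valence 4) → 2 H
  atom 10: C, bond orders sum to 2 (valence 4) → 2 H
  atom 11: C, bond orders sum to 4 (valence 4) → 0 H
  atom 12: N, bond orders sum to 3 (valence 3) → 0 H
Totals → C:9, H:13, F:1, N:2.

C9H13FN2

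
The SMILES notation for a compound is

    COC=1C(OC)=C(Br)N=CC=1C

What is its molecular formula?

Walk through each heavy atom and fill implicit hydrogens from standard valence (C 4, N 3, O 2, S 2, halogen 1):
  atom 1: C, bond orders sum to 1 (valence 4) → 3 H
  atom 2: O, bond orders sum to 2 (valence 2) → 0 H
  atom 3: C, bond orders sum to 4 (valence 4) → 0 H
  atom 4: C, bond orders sum to 4 (valence 4) → 0 H
  atom 5: O, bond orders sum to 2 (valence 2) → 0 H
  atom 6: C, bond orders sum to 1 (valence 4) → 3 H
  atom 7: C, bond orders sum to 4 (valence 4) → 0 H
  atom 8: Br (halogen, monovalent) → 0 H
  atom 9: N, bond orders sum to 3 (valence 3) → 0 H
  atom 10: C, bond orders sum to 3 (valence 4) → 1 H
  atom 11: C, bond orders sum to 4 (valence 4) → 0 H
  atom 12: C, bond orders sum to 1 (valence 4) → 3 H
Totals → C:8, H:10, Br:1, N:1, O:2.
In Hill order: C8H10BrNO2.

C8H10BrNO2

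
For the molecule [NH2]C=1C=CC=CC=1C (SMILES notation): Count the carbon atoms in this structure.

Count every carbon token in the SMILES (each C, including those in ring-closure positions and inside branches).
Carbon count: 7.

7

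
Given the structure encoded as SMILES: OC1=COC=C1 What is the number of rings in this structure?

1

In SMILES, each pair of matching ring-closure digits denotes one ring-closing bond; the number of such bonds equals the number of independent rings.
Ring-closure bonds here: 1.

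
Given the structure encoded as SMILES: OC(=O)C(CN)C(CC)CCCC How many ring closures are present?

In SMILES, each pair of matching ring-closure digits denotes one ring-closing bond; the number of such bonds equals the number of independent rings.
Ring-closure bonds here: 0.

0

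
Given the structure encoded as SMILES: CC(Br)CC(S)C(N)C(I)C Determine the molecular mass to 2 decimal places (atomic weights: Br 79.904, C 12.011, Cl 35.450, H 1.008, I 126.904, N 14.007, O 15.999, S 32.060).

352.07 g/mol

First, the molecular formula is C7H15BrINS (counting implicit H from valence).
  Br: 1 × 79.904 = 79.904
  C: 7 × 12.011 = 84.077
  H: 15 × 1.008 = 15.120
  I: 1 × 126.904 = 126.904
  N: 1 × 14.007 = 14.007
  S: 1 × 32.060 = 32.060
Sum: 1×79.904 + 7×12.011 + 15×1.008 + 1×126.904 + 1×14.007 + 1×32.060 = 352.072 → 352.07 g/mol.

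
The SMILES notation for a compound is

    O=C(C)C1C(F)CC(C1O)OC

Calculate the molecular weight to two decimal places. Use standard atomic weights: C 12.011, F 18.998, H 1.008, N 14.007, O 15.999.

176.19 g/mol

First, the molecular formula is C8H13FO3 (counting implicit H from valence).
  C: 8 × 12.011 = 96.088
  F: 1 × 18.998 = 18.998
  H: 13 × 1.008 = 13.104
  O: 3 × 15.999 = 47.997
Sum: 8×12.011 + 1×18.998 + 13×1.008 + 3×15.999 = 176.187 → 176.19 g/mol.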